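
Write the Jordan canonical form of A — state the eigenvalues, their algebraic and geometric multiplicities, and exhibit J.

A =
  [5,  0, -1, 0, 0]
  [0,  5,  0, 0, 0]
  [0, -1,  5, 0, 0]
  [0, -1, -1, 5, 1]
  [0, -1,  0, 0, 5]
J_3(5) ⊕ J_2(5)

The characteristic polynomial is
  det(x·I − A) = x^5 - 25*x^4 + 250*x^3 - 1250*x^2 + 3125*x - 3125 = (x - 5)^5

Eigenvalues and multiplicities (the geometric multiplicity of λ is n − rank(A − λI), which equals the number of Jordan blocks for λ):
  λ = 5: algebraic multiplicity = 5, geometric multiplicity = 2

Determining the block sizes for each eigenvalue:
  λ = 5: with am = 5 and gm = 2, the partition is not yet determined (e.g. several partitions of 5 into 2 parts exist). Let N = A − (5)·I. Computing rank(N^1) = 3, rank(N^2) = 1, rank(N^3) = 0; the number of blocks of size ≥ j is rank(N^{j−1}) − rank(N^j), giving [2, 2, 1]. So we have 1 block(s) of size 3, 1 block(s) of size 2 → block sizes [3, 2]

Assembling the blocks gives a Jordan form
J =
  [5, 1, 0, 0, 0]
  [0, 5, 1, 0, 0]
  [0, 0, 5, 0, 0]
  [0, 0, 0, 5, 1]
  [0, 0, 0, 0, 5]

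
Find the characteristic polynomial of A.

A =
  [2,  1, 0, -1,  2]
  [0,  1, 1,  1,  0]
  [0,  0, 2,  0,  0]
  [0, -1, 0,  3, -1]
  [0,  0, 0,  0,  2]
x^5 - 10*x^4 + 40*x^3 - 80*x^2 + 80*x - 32

Expanding det(x·I − A) (e.g. by cofactor expansion or by noting that A is similar to its Jordan form J, which has the same characteristic polynomial as A) gives
  χ_A(x) = x^5 - 10*x^4 + 40*x^3 - 80*x^2 + 80*x - 32
which factors as (x - 2)^5. The eigenvalues (with algebraic multiplicities) are λ = 2 with multiplicity 5.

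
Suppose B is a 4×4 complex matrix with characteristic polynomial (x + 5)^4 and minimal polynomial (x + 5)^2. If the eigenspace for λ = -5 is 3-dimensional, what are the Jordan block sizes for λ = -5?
Block sizes for λ = -5: [2, 1, 1]

Step 1 — from the characteristic polynomial, algebraic multiplicity of λ = -5 is 4. From dim ker(B − (-5)·I) = 3, there are exactly 3 Jordan blocks for λ = -5.
Step 2 — from the minimal polynomial, the factor (x + 5)^2 tells us the largest block for λ = -5 has size 2.
Step 3 — with total size 4, 3 blocks, and largest block 2, the block sizes (in nonincreasing order) are [2, 1, 1].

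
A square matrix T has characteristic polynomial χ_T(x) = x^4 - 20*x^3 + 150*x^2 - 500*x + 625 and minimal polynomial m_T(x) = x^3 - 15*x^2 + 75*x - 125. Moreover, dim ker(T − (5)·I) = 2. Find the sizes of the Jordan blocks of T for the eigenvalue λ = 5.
Block sizes for λ = 5: [3, 1]

Step 1 — from the characteristic polynomial, algebraic multiplicity of λ = 5 is 4. From dim ker(T − (5)·I) = 2, there are exactly 2 Jordan blocks for λ = 5.
Step 2 — from the minimal polynomial, the factor (x − 5)^3 tells us the largest block for λ = 5 has size 3.
Step 3 — with total size 4, 2 blocks, and largest block 3, the block sizes (in nonincreasing order) are [3, 1].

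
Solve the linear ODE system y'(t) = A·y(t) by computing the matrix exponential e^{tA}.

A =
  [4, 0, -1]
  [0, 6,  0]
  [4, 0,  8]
e^{tA} =
  [-2*t*exp(6*t) + exp(6*t), 0, -t*exp(6*t)]
  [0, exp(6*t), 0]
  [4*t*exp(6*t), 0, 2*t*exp(6*t) + exp(6*t)]

Strategy: write A = P · J · P⁻¹ where J is a Jordan canonical form, so e^{tA} = P · e^{tJ} · P⁻¹, and e^{tJ} can be computed block-by-block.

A has Jordan form
J =
  [6, 1, 0]
  [0, 6, 0]
  [0, 0, 6]
(up to reordering of blocks).

Per-block formulas:
  For a 1×1 block at λ = 6: exp(t · [6]) = [e^(6t)].
  For a 2×2 Jordan block J_2(6): exp(t · J_2(6)) = e^(6t)·(I + t·N), where N is the 2×2 nilpotent shift.

After assembling e^{tJ} and conjugating by P, we get:

e^{tA} =
  [-2*t*exp(6*t) + exp(6*t), 0, -t*exp(6*t)]
  [0, exp(6*t), 0]
  [4*t*exp(6*t), 0, 2*t*exp(6*t) + exp(6*t)]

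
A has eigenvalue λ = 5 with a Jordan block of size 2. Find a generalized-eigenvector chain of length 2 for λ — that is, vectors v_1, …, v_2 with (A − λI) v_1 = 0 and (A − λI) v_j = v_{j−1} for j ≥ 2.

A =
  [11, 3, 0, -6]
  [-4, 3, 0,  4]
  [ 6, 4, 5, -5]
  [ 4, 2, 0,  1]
A Jordan chain for λ = 5 of length 2:
v_1 = (6, -4, 6, 4)ᵀ
v_2 = (1, 0, 0, 0)ᵀ

Let N = A − (5)·I. We want v_2 with N^2 v_2 = 0 but N^1 v_2 ≠ 0; then v_{j-1} := N · v_j for j = 2, …, 2.

Pick v_2 = (1, 0, 0, 0)ᵀ.
Then v_1 = N · v_2 = (6, -4, 6, 4)ᵀ.

Sanity check: (A − (5)·I) v_1 = (0, 0, 0, 0)ᵀ = 0. ✓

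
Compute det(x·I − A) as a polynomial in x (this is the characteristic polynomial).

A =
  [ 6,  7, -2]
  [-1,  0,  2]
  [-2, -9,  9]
x^3 - 15*x^2 + 75*x - 125

Expanding det(x·I − A) (e.g. by cofactor expansion or by noting that A is similar to its Jordan form J, which has the same characteristic polynomial as A) gives
  χ_A(x) = x^3 - 15*x^2 + 75*x - 125
which factors as (x - 5)^3. The eigenvalues (with algebraic multiplicities) are λ = 5 with multiplicity 3.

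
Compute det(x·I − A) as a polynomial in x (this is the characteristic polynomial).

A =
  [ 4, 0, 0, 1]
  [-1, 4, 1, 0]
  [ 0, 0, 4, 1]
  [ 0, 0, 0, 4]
x^4 - 16*x^3 + 96*x^2 - 256*x + 256

Expanding det(x·I − A) (e.g. by cofactor expansion or by noting that A is similar to its Jordan form J, which has the same characteristic polynomial as A) gives
  χ_A(x) = x^4 - 16*x^3 + 96*x^2 - 256*x + 256
which factors as (x - 4)^4. The eigenvalues (with algebraic multiplicities) are λ = 4 with multiplicity 4.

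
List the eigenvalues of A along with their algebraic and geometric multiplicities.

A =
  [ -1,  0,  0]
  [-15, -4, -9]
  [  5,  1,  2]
λ = -1: alg = 3, geom = 2

Step 1 — factor the characteristic polynomial to read off the algebraic multiplicities:
  χ_A(x) = (x + 1)^3

Step 2 — compute geometric multiplicities via the rank-nullity identity g(λ) = n − rank(A − λI):
  rank(A − (-1)·I) = 1, so dim ker(A − (-1)·I) = n − 1 = 2

Summary:
  λ = -1: algebraic multiplicity = 3, geometric multiplicity = 2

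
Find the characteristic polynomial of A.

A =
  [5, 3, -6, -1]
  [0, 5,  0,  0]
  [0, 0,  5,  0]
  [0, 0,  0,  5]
x^4 - 20*x^3 + 150*x^2 - 500*x + 625

Expanding det(x·I − A) (e.g. by cofactor expansion or by noting that A is similar to its Jordan form J, which has the same characteristic polynomial as A) gives
  χ_A(x) = x^4 - 20*x^3 + 150*x^2 - 500*x + 625
which factors as (x - 5)^4. The eigenvalues (with algebraic multiplicities) are λ = 5 with multiplicity 4.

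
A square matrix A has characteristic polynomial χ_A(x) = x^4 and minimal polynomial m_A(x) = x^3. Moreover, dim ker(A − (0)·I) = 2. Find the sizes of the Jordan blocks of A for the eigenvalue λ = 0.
Block sizes for λ = 0: [3, 1]

Step 1 — from the characteristic polynomial, algebraic multiplicity of λ = 0 is 4. From dim ker(A − (0)·I) = 2, there are exactly 2 Jordan blocks for λ = 0.
Step 2 — from the minimal polynomial, the factor (x − 0)^3 tells us the largest block for λ = 0 has size 3.
Step 3 — with total size 4, 2 blocks, and largest block 3, the block sizes (in nonincreasing order) are [3, 1].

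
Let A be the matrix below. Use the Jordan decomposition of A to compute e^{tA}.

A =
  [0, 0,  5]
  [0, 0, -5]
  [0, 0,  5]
e^{tA} =
  [1, 0, exp(5*t) - 1]
  [0, 1, 1 - exp(5*t)]
  [0, 0, exp(5*t)]

Strategy: write A = P · J · P⁻¹ where J is a Jordan canonical form, so e^{tA} = P · e^{tJ} · P⁻¹, and e^{tJ} can be computed block-by-block.

A has Jordan form
J =
  [0, 0, 0]
  [0, 0, 0]
  [0, 0, 5]
(up to reordering of blocks).

Per-block formulas:
  For a 1×1 block at λ = 5: exp(t · [5]) = [e^(5t)].
  For a 1×1 block at λ = 0: exp(t · [0]) = [e^(0t)].

After assembling e^{tJ} and conjugating by P, we get:

e^{tA} =
  [1, 0, exp(5*t) - 1]
  [0, 1, 1 - exp(5*t)]
  [0, 0, exp(5*t)]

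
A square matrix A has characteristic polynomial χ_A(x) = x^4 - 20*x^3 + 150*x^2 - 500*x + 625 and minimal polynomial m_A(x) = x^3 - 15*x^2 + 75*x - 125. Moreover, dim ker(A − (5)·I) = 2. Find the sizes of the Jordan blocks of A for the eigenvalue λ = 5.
Block sizes for λ = 5: [3, 1]

Step 1 — from the characteristic polynomial, algebraic multiplicity of λ = 5 is 4. From dim ker(A − (5)·I) = 2, there are exactly 2 Jordan blocks for λ = 5.
Step 2 — from the minimal polynomial, the factor (x − 5)^3 tells us the largest block for λ = 5 has size 3.
Step 3 — with total size 4, 2 blocks, and largest block 3, the block sizes (in nonincreasing order) are [3, 1].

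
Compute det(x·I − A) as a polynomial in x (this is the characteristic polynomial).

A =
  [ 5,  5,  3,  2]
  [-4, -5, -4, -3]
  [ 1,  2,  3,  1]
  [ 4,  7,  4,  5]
x^4 - 8*x^3 + 24*x^2 - 32*x + 16

Expanding det(x·I − A) (e.g. by cofactor expansion or by noting that A is similar to its Jordan form J, which has the same characteristic polynomial as A) gives
  χ_A(x) = x^4 - 8*x^3 + 24*x^2 - 32*x + 16
which factors as (x - 2)^4. The eigenvalues (with algebraic multiplicities) are λ = 2 with multiplicity 4.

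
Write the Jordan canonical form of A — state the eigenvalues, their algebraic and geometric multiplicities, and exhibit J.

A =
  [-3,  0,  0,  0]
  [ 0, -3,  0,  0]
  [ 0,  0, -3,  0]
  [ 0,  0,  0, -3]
J_1(-3) ⊕ J_1(-3) ⊕ J_1(-3) ⊕ J_1(-3)

The characteristic polynomial is
  det(x·I − A) = x^4 + 12*x^3 + 54*x^2 + 108*x + 81 = (x + 3)^4

Eigenvalues and multiplicities (the geometric multiplicity of λ is n − rank(A − λI), which equals the number of Jordan blocks for λ):
  λ = -3: algebraic multiplicity = 4, geometric multiplicity = 4

Determining the block sizes for each eigenvalue:
  λ = -3: gm = am = 4, so every block has size 1 → block sizes [1, 1, 1, 1]

Assembling the blocks gives a Jordan form
J =
  [-3,  0,  0,  0]
  [ 0, -3,  0,  0]
  [ 0,  0, -3,  0]
  [ 0,  0,  0, -3]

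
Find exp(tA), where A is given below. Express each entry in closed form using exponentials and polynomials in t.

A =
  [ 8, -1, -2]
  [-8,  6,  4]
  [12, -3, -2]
e^{tA} =
  [4*t*exp(4*t) + exp(4*t), -t*exp(4*t), -2*t*exp(4*t)]
  [-8*t*exp(4*t), 2*t*exp(4*t) + exp(4*t), 4*t*exp(4*t)]
  [12*t*exp(4*t), -3*t*exp(4*t), -6*t*exp(4*t) + exp(4*t)]

Strategy: write A = P · J · P⁻¹ where J is a Jordan canonical form, so e^{tA} = P · e^{tJ} · P⁻¹, and e^{tJ} can be computed block-by-block.

A has Jordan form
J =
  [4, 1, 0]
  [0, 4, 0]
  [0, 0, 4]
(up to reordering of blocks).

Per-block formulas:
  For a 2×2 Jordan block J_2(4): exp(t · J_2(4)) = e^(4t)·(I + t·N), where N is the 2×2 nilpotent shift.
  For a 1×1 block at λ = 4: exp(t · [4]) = [e^(4t)].

After assembling e^{tJ} and conjugating by P, we get:

e^{tA} =
  [4*t*exp(4*t) + exp(4*t), -t*exp(4*t), -2*t*exp(4*t)]
  [-8*t*exp(4*t), 2*t*exp(4*t) + exp(4*t), 4*t*exp(4*t)]
  [12*t*exp(4*t), -3*t*exp(4*t), -6*t*exp(4*t) + exp(4*t)]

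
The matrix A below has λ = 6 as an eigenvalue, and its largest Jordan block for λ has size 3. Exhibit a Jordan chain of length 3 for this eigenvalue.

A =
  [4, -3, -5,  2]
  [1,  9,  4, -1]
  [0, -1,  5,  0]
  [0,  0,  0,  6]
A Jordan chain for λ = 6 of length 3:
v_1 = (1, 1, -1, 0)ᵀ
v_2 = (-2, 1, 0, 0)ᵀ
v_3 = (1, 0, 0, 0)ᵀ

Let N = A − (6)·I. We want v_3 with N^3 v_3 = 0 but N^2 v_3 ≠ 0; then v_{j-1} := N · v_j for j = 3, …, 2.

Pick v_3 = (1, 0, 0, 0)ᵀ.
Then v_2 = N · v_3 = (-2, 1, 0, 0)ᵀ.
Then v_1 = N · v_2 = (1, 1, -1, 0)ᵀ.

Sanity check: (A − (6)·I) v_1 = (0, 0, 0, 0)ᵀ = 0. ✓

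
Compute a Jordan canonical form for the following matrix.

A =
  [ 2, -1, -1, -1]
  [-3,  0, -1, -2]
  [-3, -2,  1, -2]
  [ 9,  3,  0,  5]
J_3(2) ⊕ J_1(2)

The characteristic polynomial is
  det(x·I − A) = x^4 - 8*x^3 + 24*x^2 - 32*x + 16 = (x - 2)^4

Eigenvalues and multiplicities (the geometric multiplicity of λ is n − rank(A − λI), which equals the number of Jordan blocks for λ):
  λ = 2: algebraic multiplicity = 4, geometric multiplicity = 2

Determining the block sizes for each eigenvalue:
  λ = 2: with am = 4 and gm = 2, the partition is not yet determined (e.g. several partitions of 4 into 2 parts exist). Let N = A − (2)·I. Computing rank(N^1) = 2, rank(N^2) = 1, rank(N^3) = 0; the number of blocks of size ≥ j is rank(N^{j−1}) − rank(N^j), giving [2, 1, 1]. So we have 1 block(s) of size 3, 1 block(s) of size 1 → block sizes [3, 1]

Assembling the blocks gives a Jordan form
J =
  [2, 1, 0, 0]
  [0, 2, 1, 0]
  [0, 0, 2, 0]
  [0, 0, 0, 2]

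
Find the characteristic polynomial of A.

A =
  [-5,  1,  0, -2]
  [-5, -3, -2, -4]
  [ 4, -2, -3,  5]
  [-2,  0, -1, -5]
x^4 + 16*x^3 + 96*x^2 + 256*x + 256

Expanding det(x·I − A) (e.g. by cofactor expansion or by noting that A is similar to its Jordan form J, which has the same characteristic polynomial as A) gives
  χ_A(x) = x^4 + 16*x^3 + 96*x^2 + 256*x + 256
which factors as (x + 4)^4. The eigenvalues (with algebraic multiplicities) are λ = -4 with multiplicity 4.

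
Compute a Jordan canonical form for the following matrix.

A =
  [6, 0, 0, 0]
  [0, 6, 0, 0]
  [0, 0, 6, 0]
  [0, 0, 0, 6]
J_1(6) ⊕ J_1(6) ⊕ J_1(6) ⊕ J_1(6)

The characteristic polynomial is
  det(x·I − A) = x^4 - 24*x^3 + 216*x^2 - 864*x + 1296 = (x - 6)^4

Eigenvalues and multiplicities (the geometric multiplicity of λ is n − rank(A − λI), which equals the number of Jordan blocks for λ):
  λ = 6: algebraic multiplicity = 4, geometric multiplicity = 4

Determining the block sizes for each eigenvalue:
  λ = 6: gm = am = 4, so every block has size 1 → block sizes [1, 1, 1, 1]

Assembling the blocks gives a Jordan form
J =
  [6, 0, 0, 0]
  [0, 6, 0, 0]
  [0, 0, 6, 0]
  [0, 0, 0, 6]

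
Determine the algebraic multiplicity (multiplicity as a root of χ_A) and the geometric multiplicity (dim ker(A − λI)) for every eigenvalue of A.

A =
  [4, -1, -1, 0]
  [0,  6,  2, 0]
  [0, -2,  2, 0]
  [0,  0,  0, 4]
λ = 4: alg = 4, geom = 3

Step 1 — factor the characteristic polynomial to read off the algebraic multiplicities:
  χ_A(x) = (x - 4)^4

Step 2 — compute geometric multiplicities via the rank-nullity identity g(λ) = n − rank(A − λI):
  rank(A − (4)·I) = 1, so dim ker(A − (4)·I) = n − 1 = 3

Summary:
  λ = 4: algebraic multiplicity = 4, geometric multiplicity = 3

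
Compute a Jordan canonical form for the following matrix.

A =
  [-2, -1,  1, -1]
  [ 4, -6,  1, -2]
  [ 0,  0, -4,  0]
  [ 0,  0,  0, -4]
J_3(-4) ⊕ J_1(-4)

The characteristic polynomial is
  det(x·I − A) = x^4 + 16*x^3 + 96*x^2 + 256*x + 256 = (x + 4)^4

Eigenvalues and multiplicities (the geometric multiplicity of λ is n − rank(A − λI), which equals the number of Jordan blocks for λ):
  λ = -4: algebraic multiplicity = 4, geometric multiplicity = 2

Determining the block sizes for each eigenvalue:
  λ = -4: with am = 4 and gm = 2, the partition is not yet determined (e.g. several partitions of 4 into 2 parts exist). Let N = A − (-4)·I. Computing rank(N^1) = 2, rank(N^2) = 1, rank(N^3) = 0; the number of blocks of size ≥ j is rank(N^{j−1}) − rank(N^j), giving [2, 1, 1]. So we have 1 block(s) of size 3, 1 block(s) of size 1 → block sizes [3, 1]

Assembling the blocks gives a Jordan form
J =
  [-4,  1,  0,  0]
  [ 0, -4,  1,  0]
  [ 0,  0, -4,  0]
  [ 0,  0,  0, -4]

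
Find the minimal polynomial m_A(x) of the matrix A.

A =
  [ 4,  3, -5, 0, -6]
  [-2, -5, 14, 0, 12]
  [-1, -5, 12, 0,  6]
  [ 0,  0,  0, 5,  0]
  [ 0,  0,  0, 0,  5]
x^3 - 11*x^2 + 39*x - 45

The characteristic polynomial is χ_A(x) = (x - 5)^3*(x - 3)^2, so the eigenvalues are known. The minimal polynomial is
  m_A(x) = Π_λ (x − λ)^{k_λ}
where k_λ is the size of the *largest* Jordan block for λ (equivalently, the smallest k with (A − λI)^k v = 0 for every generalised eigenvector v of λ).

  λ = 3: largest Jordan block has size 2, contributing (x − 3)^2
  λ = 5: largest Jordan block has size 1, contributing (x − 5)

So m_A(x) = (x - 5)*(x - 3)^2 = x^3 - 11*x^2 + 39*x - 45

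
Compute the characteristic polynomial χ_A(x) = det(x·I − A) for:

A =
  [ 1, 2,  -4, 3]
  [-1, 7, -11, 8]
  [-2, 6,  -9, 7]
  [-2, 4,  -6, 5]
x^4 - 4*x^3 + 6*x^2 - 4*x + 1

Expanding det(x·I − A) (e.g. by cofactor expansion or by noting that A is similar to its Jordan form J, which has the same characteristic polynomial as A) gives
  χ_A(x) = x^4 - 4*x^3 + 6*x^2 - 4*x + 1
which factors as (x - 1)^4. The eigenvalues (with algebraic multiplicities) are λ = 1 with multiplicity 4.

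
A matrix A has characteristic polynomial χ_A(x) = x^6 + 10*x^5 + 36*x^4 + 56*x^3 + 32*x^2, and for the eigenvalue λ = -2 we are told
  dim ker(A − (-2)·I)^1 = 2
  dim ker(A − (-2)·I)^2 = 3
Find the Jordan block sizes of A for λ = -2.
Block sizes for λ = -2: [2, 1]

From the dimensions of kernels of powers, the number of Jordan blocks of size at least j is d_j − d_{j−1} where d_j = dim ker(N^j) (with d_0 = 0). Computing the differences gives [2, 1].
The number of blocks of size exactly k is (#blocks of size ≥ k) − (#blocks of size ≥ k + 1), so the partition is: 1 block(s) of size 1, 1 block(s) of size 2.
In nonincreasing order the block sizes are [2, 1].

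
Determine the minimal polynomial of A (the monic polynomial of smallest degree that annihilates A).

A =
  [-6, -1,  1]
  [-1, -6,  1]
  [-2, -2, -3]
x^2 + 10*x + 25

The characteristic polynomial is χ_A(x) = (x + 5)^3, so the eigenvalues are known. The minimal polynomial is
  m_A(x) = Π_λ (x − λ)^{k_λ}
where k_λ is the size of the *largest* Jordan block for λ (equivalently, the smallest k with (A − λI)^k v = 0 for every generalised eigenvector v of λ).

  λ = -5: largest Jordan block has size 2, contributing (x + 5)^2

So m_A(x) = (x + 5)^2 = x^2 + 10*x + 25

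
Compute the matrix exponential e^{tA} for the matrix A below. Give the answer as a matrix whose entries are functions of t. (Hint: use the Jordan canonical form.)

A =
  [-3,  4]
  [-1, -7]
e^{tA} =
  [2*t*exp(-5*t) + exp(-5*t), 4*t*exp(-5*t)]
  [-t*exp(-5*t), -2*t*exp(-5*t) + exp(-5*t)]

Strategy: write A = P · J · P⁻¹ where J is a Jordan canonical form, so e^{tA} = P · e^{tJ} · P⁻¹, and e^{tJ} can be computed block-by-block.

A has Jordan form
J =
  [-5,  1]
  [ 0, -5]
(up to reordering of blocks).

Per-block formulas:
  For a 2×2 Jordan block J_2(-5): exp(t · J_2(-5)) = e^(-5t)·(I + t·N), where N is the 2×2 nilpotent shift.

After assembling e^{tJ} and conjugating by P, we get:

e^{tA} =
  [2*t*exp(-5*t) + exp(-5*t), 4*t*exp(-5*t)]
  [-t*exp(-5*t), -2*t*exp(-5*t) + exp(-5*t)]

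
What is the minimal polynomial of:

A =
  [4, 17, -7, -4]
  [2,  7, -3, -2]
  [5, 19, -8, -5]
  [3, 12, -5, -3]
x^3

The characteristic polynomial is χ_A(x) = x^4, so the eigenvalues are known. The minimal polynomial is
  m_A(x) = Π_λ (x − λ)^{k_λ}
where k_λ is the size of the *largest* Jordan block for λ (equivalently, the smallest k with (A − λI)^k v = 0 for every generalised eigenvector v of λ).

  λ = 0: largest Jordan block has size 3, contributing (x − 0)^3

So m_A(x) = x^3 = x^3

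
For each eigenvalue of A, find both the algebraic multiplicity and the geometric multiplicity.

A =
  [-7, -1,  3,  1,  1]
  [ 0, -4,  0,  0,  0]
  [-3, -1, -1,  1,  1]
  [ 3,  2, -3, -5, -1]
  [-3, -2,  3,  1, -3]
λ = -4: alg = 5, geom = 3

Step 1 — factor the characteristic polynomial to read off the algebraic multiplicities:
  χ_A(x) = (x + 4)^5

Step 2 — compute geometric multiplicities via the rank-nullity identity g(λ) = n − rank(A − λI):
  rank(A − (-4)·I) = 2, so dim ker(A − (-4)·I) = n − 2 = 3

Summary:
  λ = -4: algebraic multiplicity = 5, geometric multiplicity = 3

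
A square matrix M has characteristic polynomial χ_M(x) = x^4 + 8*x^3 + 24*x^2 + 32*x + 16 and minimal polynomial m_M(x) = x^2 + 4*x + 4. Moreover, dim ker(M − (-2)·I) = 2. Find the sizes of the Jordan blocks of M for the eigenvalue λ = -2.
Block sizes for λ = -2: [2, 2]

Step 1 — from the characteristic polynomial, algebraic multiplicity of λ = -2 is 4. From dim ker(M − (-2)·I) = 2, there are exactly 2 Jordan blocks for λ = -2.
Step 2 — from the minimal polynomial, the factor (x + 2)^2 tells us the largest block for λ = -2 has size 2.
Step 3 — with total size 4, 2 blocks, and largest block 2, the block sizes (in nonincreasing order) are [2, 2].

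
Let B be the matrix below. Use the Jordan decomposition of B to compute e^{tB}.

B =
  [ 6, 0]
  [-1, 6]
e^{tB} =
  [exp(6*t), 0]
  [-t*exp(6*t), exp(6*t)]

Strategy: write B = P · J · P⁻¹ where J is a Jordan canonical form, so e^{tB} = P · e^{tJ} · P⁻¹, and e^{tJ} can be computed block-by-block.

B has Jordan form
J =
  [6, 1]
  [0, 6]
(up to reordering of blocks).

Per-block formulas:
  For a 2×2 Jordan block J_2(6): exp(t · J_2(6)) = e^(6t)·(I + t·N), where N is the 2×2 nilpotent shift.

After assembling e^{tJ} and conjugating by P, we get:

e^{tB} =
  [exp(6*t), 0]
  [-t*exp(6*t), exp(6*t)]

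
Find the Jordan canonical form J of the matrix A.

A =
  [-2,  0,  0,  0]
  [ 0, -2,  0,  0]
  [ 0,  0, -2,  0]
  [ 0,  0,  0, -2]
J_1(-2) ⊕ J_1(-2) ⊕ J_1(-2) ⊕ J_1(-2)

The characteristic polynomial is
  det(x·I − A) = x^4 + 8*x^3 + 24*x^2 + 32*x + 16 = (x + 2)^4

Eigenvalues and multiplicities (the geometric multiplicity of λ is n − rank(A − λI), which equals the number of Jordan blocks for λ):
  λ = -2: algebraic multiplicity = 4, geometric multiplicity = 4

Determining the block sizes for each eigenvalue:
  λ = -2: gm = am = 4, so every block has size 1 → block sizes [1, 1, 1, 1]

Assembling the blocks gives a Jordan form
J =
  [-2,  0,  0,  0]
  [ 0, -2,  0,  0]
  [ 0,  0, -2,  0]
  [ 0,  0,  0, -2]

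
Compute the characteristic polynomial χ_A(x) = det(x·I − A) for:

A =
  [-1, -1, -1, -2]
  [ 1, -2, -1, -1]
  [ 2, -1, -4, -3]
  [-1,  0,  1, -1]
x^4 + 8*x^3 + 24*x^2 + 32*x + 16

Expanding det(x·I − A) (e.g. by cofactor expansion or by noting that A is similar to its Jordan form J, which has the same characteristic polynomial as A) gives
  χ_A(x) = x^4 + 8*x^3 + 24*x^2 + 32*x + 16
which factors as (x + 2)^4. The eigenvalues (with algebraic multiplicities) are λ = -2 with multiplicity 4.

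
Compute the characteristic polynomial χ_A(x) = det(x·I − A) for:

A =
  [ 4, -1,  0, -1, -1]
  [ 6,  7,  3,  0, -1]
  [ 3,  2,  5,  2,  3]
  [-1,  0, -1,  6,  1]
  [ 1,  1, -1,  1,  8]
x^5 - 30*x^4 + 360*x^3 - 2160*x^2 + 6480*x - 7776

Expanding det(x·I − A) (e.g. by cofactor expansion or by noting that A is similar to its Jordan form J, which has the same characteristic polynomial as A) gives
  χ_A(x) = x^5 - 30*x^4 + 360*x^3 - 2160*x^2 + 6480*x - 7776
which factors as (x - 6)^5. The eigenvalues (with algebraic multiplicities) are λ = 6 with multiplicity 5.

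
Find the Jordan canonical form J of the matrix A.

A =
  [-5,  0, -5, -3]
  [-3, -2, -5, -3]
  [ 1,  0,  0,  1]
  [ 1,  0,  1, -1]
J_3(-2) ⊕ J_1(-2)

The characteristic polynomial is
  det(x·I − A) = x^4 + 8*x^3 + 24*x^2 + 32*x + 16 = (x + 2)^4

Eigenvalues and multiplicities (the geometric multiplicity of λ is n − rank(A − λI), which equals the number of Jordan blocks for λ):
  λ = -2: algebraic multiplicity = 4, geometric multiplicity = 2

Determining the block sizes for each eigenvalue:
  λ = -2: with am = 4 and gm = 2, the partition is not yet determined (e.g. several partitions of 4 into 2 parts exist). Let N = A − (-2)·I. Computing rank(N^1) = 2, rank(N^2) = 1, rank(N^3) = 0; the number of blocks of size ≥ j is rank(N^{j−1}) − rank(N^j), giving [2, 1, 1]. So we have 1 block(s) of size 3, 1 block(s) of size 1 → block sizes [3, 1]

Assembling the blocks gives a Jordan form
J =
  [-2,  1,  0,  0]
  [ 0, -2,  1,  0]
  [ 0,  0, -2,  0]
  [ 0,  0,  0, -2]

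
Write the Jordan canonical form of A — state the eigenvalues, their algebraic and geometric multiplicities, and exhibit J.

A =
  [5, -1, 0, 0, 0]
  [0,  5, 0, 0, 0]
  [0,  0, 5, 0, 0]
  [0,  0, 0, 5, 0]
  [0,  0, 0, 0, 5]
J_2(5) ⊕ J_1(5) ⊕ J_1(5) ⊕ J_1(5)

The characteristic polynomial is
  det(x·I − A) = x^5 - 25*x^4 + 250*x^3 - 1250*x^2 + 3125*x - 3125 = (x - 5)^5

Eigenvalues and multiplicities (the geometric multiplicity of λ is n − rank(A − λI), which equals the number of Jordan blocks for λ):
  λ = 5: algebraic multiplicity = 5, geometric multiplicity = 4

Determining the block sizes for each eigenvalue:
  λ = 5: 4 blocks summing to 5 forces exactly one block of size 2 and the rest size 1 → block sizes [2, 1, 1, 1]

Assembling the blocks gives a Jordan form
J =
  [5, 1, 0, 0, 0]
  [0, 5, 0, 0, 0]
  [0, 0, 5, 0, 0]
  [0, 0, 0, 5, 0]
  [0, 0, 0, 0, 5]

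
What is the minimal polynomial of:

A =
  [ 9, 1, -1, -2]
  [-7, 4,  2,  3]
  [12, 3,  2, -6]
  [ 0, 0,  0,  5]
x^3 - 15*x^2 + 75*x - 125

The characteristic polynomial is χ_A(x) = (x - 5)^4, so the eigenvalues are known. The minimal polynomial is
  m_A(x) = Π_λ (x − λ)^{k_λ}
where k_λ is the size of the *largest* Jordan block for λ (equivalently, the smallest k with (A − λI)^k v = 0 for every generalised eigenvector v of λ).

  λ = 5: largest Jordan block has size 3, contributing (x − 5)^3

So m_A(x) = (x - 5)^3 = x^3 - 15*x^2 + 75*x - 125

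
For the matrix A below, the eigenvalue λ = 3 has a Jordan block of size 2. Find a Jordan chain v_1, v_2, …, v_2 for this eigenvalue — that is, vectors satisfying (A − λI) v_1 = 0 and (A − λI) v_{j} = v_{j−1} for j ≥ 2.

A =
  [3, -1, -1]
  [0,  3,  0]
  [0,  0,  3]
A Jordan chain for λ = 3 of length 2:
v_1 = (-1, 0, 0)ᵀ
v_2 = (0, 1, 0)ᵀ

Let N = A − (3)·I. We want v_2 with N^2 v_2 = 0 but N^1 v_2 ≠ 0; then v_{j-1} := N · v_j for j = 2, …, 2.

Pick v_2 = (0, 1, 0)ᵀ.
Then v_1 = N · v_2 = (-1, 0, 0)ᵀ.

Sanity check: (A − (3)·I) v_1 = (0, 0, 0)ᵀ = 0. ✓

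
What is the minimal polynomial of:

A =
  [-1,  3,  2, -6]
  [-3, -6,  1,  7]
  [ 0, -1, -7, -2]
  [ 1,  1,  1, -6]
x^3 + 15*x^2 + 75*x + 125

The characteristic polynomial is χ_A(x) = (x + 5)^4, so the eigenvalues are known. The minimal polynomial is
  m_A(x) = Π_λ (x − λ)^{k_λ}
where k_λ is the size of the *largest* Jordan block for λ (equivalently, the smallest k with (A − λI)^k v = 0 for every generalised eigenvector v of λ).

  λ = -5: largest Jordan block has size 3, contributing (x + 5)^3

So m_A(x) = (x + 5)^3 = x^3 + 15*x^2 + 75*x + 125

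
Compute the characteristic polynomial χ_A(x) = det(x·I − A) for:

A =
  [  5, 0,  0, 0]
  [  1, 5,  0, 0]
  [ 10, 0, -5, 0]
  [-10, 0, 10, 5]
x^4 - 10*x^3 + 250*x - 625

Expanding det(x·I − A) (e.g. by cofactor expansion or by noting that A is similar to its Jordan form J, which has the same characteristic polynomial as A) gives
  χ_A(x) = x^4 - 10*x^3 + 250*x - 625
which factors as (x - 5)^3*(x + 5). The eigenvalues (with algebraic multiplicities) are λ = -5 with multiplicity 1, λ = 5 with multiplicity 3.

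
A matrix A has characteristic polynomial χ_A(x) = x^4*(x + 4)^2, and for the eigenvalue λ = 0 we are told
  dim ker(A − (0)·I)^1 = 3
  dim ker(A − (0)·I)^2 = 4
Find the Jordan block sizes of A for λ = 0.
Block sizes for λ = 0: [2, 1, 1]

From the dimensions of kernels of powers, the number of Jordan blocks of size at least j is d_j − d_{j−1} where d_j = dim ker(N^j) (with d_0 = 0). Computing the differences gives [3, 1].
The number of blocks of size exactly k is (#blocks of size ≥ k) − (#blocks of size ≥ k + 1), so the partition is: 2 block(s) of size 1, 1 block(s) of size 2.
In nonincreasing order the block sizes are [2, 1, 1].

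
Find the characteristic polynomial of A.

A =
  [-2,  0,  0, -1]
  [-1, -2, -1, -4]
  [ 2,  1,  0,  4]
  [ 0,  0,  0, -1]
x^4 + 5*x^3 + 9*x^2 + 7*x + 2

Expanding det(x·I − A) (e.g. by cofactor expansion or by noting that A is similar to its Jordan form J, which has the same characteristic polynomial as A) gives
  χ_A(x) = x^4 + 5*x^3 + 9*x^2 + 7*x + 2
which factors as (x + 1)^3*(x + 2). The eigenvalues (with algebraic multiplicities) are λ = -2 with multiplicity 1, λ = -1 with multiplicity 3.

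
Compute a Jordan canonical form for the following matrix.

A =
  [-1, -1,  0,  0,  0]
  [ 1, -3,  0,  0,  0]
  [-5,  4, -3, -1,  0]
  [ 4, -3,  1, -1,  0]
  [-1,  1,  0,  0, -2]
J_2(-2) ⊕ J_2(-2) ⊕ J_1(-2)

The characteristic polynomial is
  det(x·I − A) = x^5 + 10*x^4 + 40*x^3 + 80*x^2 + 80*x + 32 = (x + 2)^5

Eigenvalues and multiplicities (the geometric multiplicity of λ is n − rank(A − λI), which equals the number of Jordan blocks for λ):
  λ = -2: algebraic multiplicity = 5, geometric multiplicity = 3

Determining the block sizes for each eigenvalue:
  λ = -2: with am = 5 and gm = 3, the partition is not yet determined (e.g. several partitions of 5 into 3 parts exist). Let N = A − (-2)·I. Computing rank(N^1) = 2, rank(N^2) = 0; the number of blocks of size ≥ j is rank(N^{j−1}) − rank(N^j), giving [3, 2]. So we have 2 block(s) of size 2, 1 block(s) of size 1 → block sizes [2, 2, 1]

Assembling the blocks gives a Jordan form
J =
  [-2,  1,  0,  0,  0]
  [ 0, -2,  0,  0,  0]
  [ 0,  0, -2,  1,  0]
  [ 0,  0,  0, -2,  0]
  [ 0,  0,  0,  0, -2]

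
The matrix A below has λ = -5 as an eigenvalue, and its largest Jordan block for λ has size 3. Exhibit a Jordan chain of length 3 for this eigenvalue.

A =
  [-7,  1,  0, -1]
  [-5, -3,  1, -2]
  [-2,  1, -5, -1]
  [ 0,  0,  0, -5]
A Jordan chain for λ = -5 of length 3:
v_1 = (-1, -2, -1, 0)ᵀ
v_2 = (-2, -5, -2, 0)ᵀ
v_3 = (1, 0, 0, 0)ᵀ

Let N = A − (-5)·I. We want v_3 with N^3 v_3 = 0 but N^2 v_3 ≠ 0; then v_{j-1} := N · v_j for j = 3, …, 2.

Pick v_3 = (1, 0, 0, 0)ᵀ.
Then v_2 = N · v_3 = (-2, -5, -2, 0)ᵀ.
Then v_1 = N · v_2 = (-1, -2, -1, 0)ᵀ.

Sanity check: (A − (-5)·I) v_1 = (0, 0, 0, 0)ᵀ = 0. ✓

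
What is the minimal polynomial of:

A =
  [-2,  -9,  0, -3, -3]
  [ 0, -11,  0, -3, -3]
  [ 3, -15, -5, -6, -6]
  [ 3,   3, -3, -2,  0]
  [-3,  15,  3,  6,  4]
x^2 + 7*x + 10

The characteristic polynomial is χ_A(x) = (x + 2)^3*(x + 5)^2, so the eigenvalues are known. The minimal polynomial is
  m_A(x) = Π_λ (x − λ)^{k_λ}
where k_λ is the size of the *largest* Jordan block for λ (equivalently, the smallest k with (A − λI)^k v = 0 for every generalised eigenvector v of λ).

  λ = -5: largest Jordan block has size 1, contributing (x + 5)
  λ = -2: largest Jordan block has size 1, contributing (x + 2)

So m_A(x) = (x + 2)*(x + 5) = x^2 + 7*x + 10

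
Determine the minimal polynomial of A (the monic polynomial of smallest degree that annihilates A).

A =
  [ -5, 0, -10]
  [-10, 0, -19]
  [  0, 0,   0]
x^3 + 5*x^2

The characteristic polynomial is χ_A(x) = x^2*(x + 5), so the eigenvalues are known. The minimal polynomial is
  m_A(x) = Π_λ (x − λ)^{k_λ}
where k_λ is the size of the *largest* Jordan block for λ (equivalently, the smallest k with (A − λI)^k v = 0 for every generalised eigenvector v of λ).

  λ = -5: largest Jordan block has size 1, contributing (x + 5)
  λ = 0: largest Jordan block has size 2, contributing (x − 0)^2

So m_A(x) = x^2*(x + 5) = x^3 + 5*x^2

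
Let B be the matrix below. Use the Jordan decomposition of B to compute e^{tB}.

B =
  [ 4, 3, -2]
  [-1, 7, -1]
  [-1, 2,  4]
e^{tB} =
  [-t*exp(5*t) + exp(5*t), -t^2*exp(5*t)/2 + 3*t*exp(5*t), t^2*exp(5*t)/2 - 2*t*exp(5*t)]
  [-t*exp(5*t), -t^2*exp(5*t)/2 + 2*t*exp(5*t) + exp(5*t), t^2*exp(5*t)/2 - t*exp(5*t)]
  [-t*exp(5*t), -t^2*exp(5*t)/2 + 2*t*exp(5*t), t^2*exp(5*t)/2 - t*exp(5*t) + exp(5*t)]

Strategy: write B = P · J · P⁻¹ where J is a Jordan canonical form, so e^{tB} = P · e^{tJ} · P⁻¹, and e^{tJ} can be computed block-by-block.

B has Jordan form
J =
  [5, 1, 0]
  [0, 5, 1]
  [0, 0, 5]
(up to reordering of blocks).

Per-block formulas:
  For a 3×3 Jordan block J_3(5): exp(t · J_3(5)) = e^(5t)·(I + t·N + (t^2/2)·N^2), where N is the 3×3 nilpotent shift.

After assembling e^{tJ} and conjugating by P, we get:

e^{tB} =
  [-t*exp(5*t) + exp(5*t), -t^2*exp(5*t)/2 + 3*t*exp(5*t), t^2*exp(5*t)/2 - 2*t*exp(5*t)]
  [-t*exp(5*t), -t^2*exp(5*t)/2 + 2*t*exp(5*t) + exp(5*t), t^2*exp(5*t)/2 - t*exp(5*t)]
  [-t*exp(5*t), -t^2*exp(5*t)/2 + 2*t*exp(5*t), t^2*exp(5*t)/2 - t*exp(5*t) + exp(5*t)]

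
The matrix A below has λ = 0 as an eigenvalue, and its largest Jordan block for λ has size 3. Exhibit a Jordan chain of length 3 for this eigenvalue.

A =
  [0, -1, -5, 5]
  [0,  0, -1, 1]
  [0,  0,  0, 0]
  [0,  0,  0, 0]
A Jordan chain for λ = 0 of length 3:
v_1 = (1, 0, 0, 0)ᵀ
v_2 = (-5, -1, 0, 0)ᵀ
v_3 = (0, 0, 1, 0)ᵀ

Let N = A − (0)·I. We want v_3 with N^3 v_3 = 0 but N^2 v_3 ≠ 0; then v_{j-1} := N · v_j for j = 3, …, 2.

Pick v_3 = (0, 0, 1, 0)ᵀ.
Then v_2 = N · v_3 = (-5, -1, 0, 0)ᵀ.
Then v_1 = N · v_2 = (1, 0, 0, 0)ᵀ.

Sanity check: (A − (0)·I) v_1 = (0, 0, 0, 0)ᵀ = 0. ✓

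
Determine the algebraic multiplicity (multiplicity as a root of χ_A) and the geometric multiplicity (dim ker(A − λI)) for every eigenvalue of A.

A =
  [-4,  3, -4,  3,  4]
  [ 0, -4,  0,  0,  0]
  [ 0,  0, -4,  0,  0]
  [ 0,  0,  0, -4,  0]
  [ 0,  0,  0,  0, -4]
λ = -4: alg = 5, geom = 4

Step 1 — factor the characteristic polynomial to read off the algebraic multiplicities:
  χ_A(x) = (x + 4)^5

Step 2 — compute geometric multiplicities via the rank-nullity identity g(λ) = n − rank(A − λI):
  rank(A − (-4)·I) = 1, so dim ker(A − (-4)·I) = n − 1 = 4

Summary:
  λ = -4: algebraic multiplicity = 5, geometric multiplicity = 4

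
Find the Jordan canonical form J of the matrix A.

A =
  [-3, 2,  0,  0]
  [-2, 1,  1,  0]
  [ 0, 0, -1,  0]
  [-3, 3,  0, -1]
J_3(-1) ⊕ J_1(-1)

The characteristic polynomial is
  det(x·I − A) = x^4 + 4*x^3 + 6*x^2 + 4*x + 1 = (x + 1)^4

Eigenvalues and multiplicities (the geometric multiplicity of λ is n − rank(A − λI), which equals the number of Jordan blocks for λ):
  λ = -1: algebraic multiplicity = 4, geometric multiplicity = 2

Determining the block sizes for each eigenvalue:
  λ = -1: with am = 4 and gm = 2, the partition is not yet determined (e.g. several partitions of 4 into 2 parts exist). Let N = A − (-1)·I. Computing rank(N^1) = 2, rank(N^2) = 1, rank(N^3) = 0; the number of blocks of size ≥ j is rank(N^{j−1}) − rank(N^j), giving [2, 1, 1]. So we have 1 block(s) of size 3, 1 block(s) of size 1 → block sizes [3, 1]

Assembling the blocks gives a Jordan form
J =
  [-1,  1,  0,  0]
  [ 0, -1,  1,  0]
  [ 0,  0, -1,  0]
  [ 0,  0,  0, -1]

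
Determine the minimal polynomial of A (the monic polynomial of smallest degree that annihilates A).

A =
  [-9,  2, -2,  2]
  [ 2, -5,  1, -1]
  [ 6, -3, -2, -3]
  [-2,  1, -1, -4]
x^3 + 15*x^2 + 75*x + 125

The characteristic polynomial is χ_A(x) = (x + 5)^4, so the eigenvalues are known. The minimal polynomial is
  m_A(x) = Π_λ (x − λ)^{k_λ}
where k_λ is the size of the *largest* Jordan block for λ (equivalently, the smallest k with (A − λI)^k v = 0 for every generalised eigenvector v of λ).

  λ = -5: largest Jordan block has size 3, contributing (x + 5)^3

So m_A(x) = (x + 5)^3 = x^3 + 15*x^2 + 75*x + 125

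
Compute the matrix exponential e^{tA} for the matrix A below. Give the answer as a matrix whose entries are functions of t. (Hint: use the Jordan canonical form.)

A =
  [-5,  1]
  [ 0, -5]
e^{tA} =
  [exp(-5*t), t*exp(-5*t)]
  [0, exp(-5*t)]

Strategy: write A = P · J · P⁻¹ where J is a Jordan canonical form, so e^{tA} = P · e^{tJ} · P⁻¹, and e^{tJ} can be computed block-by-block.

A has Jordan form
J =
  [-5,  1]
  [ 0, -5]
(up to reordering of blocks).

Per-block formulas:
  For a 2×2 Jordan block J_2(-5): exp(t · J_2(-5)) = e^(-5t)·(I + t·N), where N is the 2×2 nilpotent shift.

After assembling e^{tJ} and conjugating by P, we get:

e^{tA} =
  [exp(-5*t), t*exp(-5*t)]
  [0, exp(-5*t)]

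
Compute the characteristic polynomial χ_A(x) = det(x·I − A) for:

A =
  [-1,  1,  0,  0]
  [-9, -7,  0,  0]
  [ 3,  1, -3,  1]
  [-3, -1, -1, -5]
x^4 + 16*x^3 + 96*x^2 + 256*x + 256

Expanding det(x·I − A) (e.g. by cofactor expansion or by noting that A is similar to its Jordan form J, which has the same characteristic polynomial as A) gives
  χ_A(x) = x^4 + 16*x^3 + 96*x^2 + 256*x + 256
which factors as (x + 4)^4. The eigenvalues (with algebraic multiplicities) are λ = -4 with multiplicity 4.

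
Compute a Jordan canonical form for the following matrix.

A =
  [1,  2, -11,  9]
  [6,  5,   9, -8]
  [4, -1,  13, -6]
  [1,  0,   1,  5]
J_3(6) ⊕ J_1(6)

The characteristic polynomial is
  det(x·I − A) = x^4 - 24*x^3 + 216*x^2 - 864*x + 1296 = (x - 6)^4

Eigenvalues and multiplicities (the geometric multiplicity of λ is n − rank(A − λI), which equals the number of Jordan blocks for λ):
  λ = 6: algebraic multiplicity = 4, geometric multiplicity = 2

Determining the block sizes for each eigenvalue:
  λ = 6: with am = 4 and gm = 2, the partition is not yet determined (e.g. several partitions of 4 into 2 parts exist). Let N = A − (6)·I. Computing rank(N^1) = 2, rank(N^2) = 1, rank(N^3) = 0; the number of blocks of size ≥ j is rank(N^{j−1}) − rank(N^j), giving [2, 1, 1]. So we have 1 block(s) of size 3, 1 block(s) of size 1 → block sizes [3, 1]

Assembling the blocks gives a Jordan form
J =
  [6, 1, 0, 0]
  [0, 6, 1, 0]
  [0, 0, 6, 0]
  [0, 0, 0, 6]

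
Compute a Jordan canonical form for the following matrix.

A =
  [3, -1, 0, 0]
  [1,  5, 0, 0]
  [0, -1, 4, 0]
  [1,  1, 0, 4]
J_3(4) ⊕ J_1(4)

The characteristic polynomial is
  det(x·I − A) = x^4 - 16*x^3 + 96*x^2 - 256*x + 256 = (x - 4)^4

Eigenvalues and multiplicities (the geometric multiplicity of λ is n − rank(A − λI), which equals the number of Jordan blocks for λ):
  λ = 4: algebraic multiplicity = 4, geometric multiplicity = 2

Determining the block sizes for each eigenvalue:
  λ = 4: with am = 4 and gm = 2, the partition is not yet determined (e.g. several partitions of 4 into 2 parts exist). Let N = A − (4)·I. Computing rank(N^1) = 2, rank(N^2) = 1, rank(N^3) = 0; the number of blocks of size ≥ j is rank(N^{j−1}) − rank(N^j), giving [2, 1, 1]. So we have 1 block(s) of size 3, 1 block(s) of size 1 → block sizes [3, 1]

Assembling the blocks gives a Jordan form
J =
  [4, 1, 0, 0]
  [0, 4, 1, 0]
  [0, 0, 4, 0]
  [0, 0, 0, 4]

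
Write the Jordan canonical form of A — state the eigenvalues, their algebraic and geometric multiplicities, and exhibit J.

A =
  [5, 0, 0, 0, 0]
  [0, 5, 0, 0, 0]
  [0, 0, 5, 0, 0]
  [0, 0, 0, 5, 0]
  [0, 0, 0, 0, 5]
J_1(5) ⊕ J_1(5) ⊕ J_1(5) ⊕ J_1(5) ⊕ J_1(5)

The characteristic polynomial is
  det(x·I − A) = x^5 - 25*x^4 + 250*x^3 - 1250*x^2 + 3125*x - 3125 = (x - 5)^5

Eigenvalues and multiplicities (the geometric multiplicity of λ is n − rank(A − λI), which equals the number of Jordan blocks for λ):
  λ = 5: algebraic multiplicity = 5, geometric multiplicity = 5

Determining the block sizes for each eigenvalue:
  λ = 5: gm = am = 5, so every block has size 1 → block sizes [1, 1, 1, 1, 1]

Assembling the blocks gives a Jordan form
J =
  [5, 0, 0, 0, 0]
  [0, 5, 0, 0, 0]
  [0, 0, 5, 0, 0]
  [0, 0, 0, 5, 0]
  [0, 0, 0, 0, 5]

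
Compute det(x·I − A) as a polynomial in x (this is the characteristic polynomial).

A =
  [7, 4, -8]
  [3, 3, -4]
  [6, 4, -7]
x^3 - 3*x^2 + 3*x - 1

Expanding det(x·I − A) (e.g. by cofactor expansion or by noting that A is similar to its Jordan form J, which has the same characteristic polynomial as A) gives
  χ_A(x) = x^3 - 3*x^2 + 3*x - 1
which factors as (x - 1)^3. The eigenvalues (with algebraic multiplicities) are λ = 1 with multiplicity 3.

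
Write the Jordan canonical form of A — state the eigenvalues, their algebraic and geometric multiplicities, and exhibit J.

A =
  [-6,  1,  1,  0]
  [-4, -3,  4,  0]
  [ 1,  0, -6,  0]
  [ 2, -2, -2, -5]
J_3(-5) ⊕ J_1(-5)

The characteristic polynomial is
  det(x·I − A) = x^4 + 20*x^3 + 150*x^2 + 500*x + 625 = (x + 5)^4

Eigenvalues and multiplicities (the geometric multiplicity of λ is n − rank(A − λI), which equals the number of Jordan blocks for λ):
  λ = -5: algebraic multiplicity = 4, geometric multiplicity = 2

Determining the block sizes for each eigenvalue:
  λ = -5: with am = 4 and gm = 2, the partition is not yet determined (e.g. several partitions of 4 into 2 parts exist). Let N = A − (-5)·I. Computing rank(N^1) = 2, rank(N^2) = 1, rank(N^3) = 0; the number of blocks of size ≥ j is rank(N^{j−1}) − rank(N^j), giving [2, 1, 1]. So we have 1 block(s) of size 3, 1 block(s) of size 1 → block sizes [3, 1]

Assembling the blocks gives a Jordan form
J =
  [-5,  1,  0,  0]
  [ 0, -5,  1,  0]
  [ 0,  0, -5,  0]
  [ 0,  0,  0, -5]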